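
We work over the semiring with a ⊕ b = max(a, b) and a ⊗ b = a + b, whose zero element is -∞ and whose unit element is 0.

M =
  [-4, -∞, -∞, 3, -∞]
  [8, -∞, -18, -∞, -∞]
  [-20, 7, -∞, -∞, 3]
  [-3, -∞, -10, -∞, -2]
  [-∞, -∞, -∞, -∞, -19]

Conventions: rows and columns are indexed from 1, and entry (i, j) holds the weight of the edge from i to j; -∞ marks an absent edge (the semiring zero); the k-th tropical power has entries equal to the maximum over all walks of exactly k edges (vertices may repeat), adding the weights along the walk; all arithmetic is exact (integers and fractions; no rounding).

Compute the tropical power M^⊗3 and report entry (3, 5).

M^⊗2:
  [0, -∞, -7, -1, 1]
  [4, -11, -∞, 11, -15]
  [15, -∞, -11, -17, -16]
  [-7, -3, -∞, 0, -7]
  [-∞, -∞, -∞, -∞, -38]
M^⊗3:
  [-4, 0, -11, 3, -3]
  [8, -∞, 1, 7, 9]
  [11, -4, -27, 18, -8]
  [5, -∞, -10, -4, -2]
  [-∞, -∞, -∞, -∞, -57]
Key observation: the optimum is the walk 3->2->3->5, with weight 7 + (-18) + 3 = -8.
Optimal value attained by: walk 3->2->3->5.
Answer: (M^⊗3)[3][5] = -8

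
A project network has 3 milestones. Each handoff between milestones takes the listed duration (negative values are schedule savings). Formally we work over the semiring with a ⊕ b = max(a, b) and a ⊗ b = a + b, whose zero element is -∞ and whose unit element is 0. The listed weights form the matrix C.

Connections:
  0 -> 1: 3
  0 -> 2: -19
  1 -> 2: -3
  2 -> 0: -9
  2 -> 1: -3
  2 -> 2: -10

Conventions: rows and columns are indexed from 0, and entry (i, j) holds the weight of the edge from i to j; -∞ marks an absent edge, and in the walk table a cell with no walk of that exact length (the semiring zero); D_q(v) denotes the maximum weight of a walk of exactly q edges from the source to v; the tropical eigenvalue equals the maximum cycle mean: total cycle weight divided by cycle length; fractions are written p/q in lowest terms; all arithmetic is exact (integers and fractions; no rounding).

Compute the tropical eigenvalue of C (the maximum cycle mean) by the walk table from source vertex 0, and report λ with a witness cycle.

q=0: [0, -∞, -∞]
q=1: [-∞, 3, -19]
q=2: [-28, -22, 0]
q=3: [-9, -3, -10]
Optimal cycle mean attained by: cycle 0->1->2->0, total 3 + (-3) + (-9), length 3.
Answer: λ = -3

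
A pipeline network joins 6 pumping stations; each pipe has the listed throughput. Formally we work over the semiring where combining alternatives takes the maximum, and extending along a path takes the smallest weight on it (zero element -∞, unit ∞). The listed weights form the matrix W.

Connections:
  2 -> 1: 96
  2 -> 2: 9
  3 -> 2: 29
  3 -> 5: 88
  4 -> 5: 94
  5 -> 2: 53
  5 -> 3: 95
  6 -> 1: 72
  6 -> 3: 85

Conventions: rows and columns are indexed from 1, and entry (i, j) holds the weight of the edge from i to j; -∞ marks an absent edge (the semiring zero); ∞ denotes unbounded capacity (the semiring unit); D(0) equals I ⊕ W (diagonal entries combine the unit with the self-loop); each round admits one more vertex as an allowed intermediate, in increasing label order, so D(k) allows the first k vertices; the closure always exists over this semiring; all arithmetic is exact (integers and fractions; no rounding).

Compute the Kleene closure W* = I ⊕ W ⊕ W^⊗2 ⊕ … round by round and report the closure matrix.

D(0):
  [∞, -∞, -∞, -∞, -∞, -∞]
  [96, ∞, -∞, -∞, -∞, -∞]
  [-∞, 29, ∞, -∞, 88, -∞]
  [-∞, -∞, -∞, ∞, 94, -∞]
  [-∞, 53, 95, -∞, ∞, -∞]
  [72, -∞, 85, -∞, -∞, ∞]
D(1):
  [∞, -∞, -∞, -∞, -∞, -∞]
  [96, ∞, -∞, -∞, -∞, -∞]
  [-∞, 29, ∞, -∞, 88, -∞]
  [-∞, -∞, -∞, ∞, 94, -∞]
  [-∞, 53, 95, -∞, ∞, -∞]
  [72, -∞, 85, -∞, -∞, ∞]
D(2):
  [∞, -∞, -∞, -∞, -∞, -∞]
  [96, ∞, -∞, -∞, -∞, -∞]
  [29, 29, ∞, -∞, 88, -∞]
  [-∞, -∞, -∞, ∞, 94, -∞]
  [53, 53, 95, -∞, ∞, -∞]
  [72, -∞, 85, -∞, -∞, ∞]
D(3):
  [∞, -∞, -∞, -∞, -∞, -∞]
  [96, ∞, -∞, -∞, -∞, -∞]
  [29, 29, ∞, -∞, 88, -∞]
  [-∞, -∞, -∞, ∞, 94, -∞]
  [53, 53, 95, -∞, ∞, -∞]
  [72, 29, 85, -∞, 85, ∞]
D(4):
  [∞, -∞, -∞, -∞, -∞, -∞]
  [96, ∞, -∞, -∞, -∞, -∞]
  [29, 29, ∞, -∞, 88, -∞]
  [-∞, -∞, -∞, ∞, 94, -∞]
  [53, 53, 95, -∞, ∞, -∞]
  [72, 29, 85, -∞, 85, ∞]
D(5):
  [∞, -∞, -∞, -∞, -∞, -∞]
  [96, ∞, -∞, -∞, -∞, -∞]
  [53, 53, ∞, -∞, 88, -∞]
  [53, 53, 94, ∞, 94, -∞]
  [53, 53, 95, -∞, ∞, -∞]
  [72, 53, 85, -∞, 85, ∞]
D(6):
  [∞, -∞, -∞, -∞, -∞, -∞]
  [96, ∞, -∞, -∞, -∞, -∞]
  [53, 53, ∞, -∞, 88, -∞]
  [53, 53, 94, ∞, 94, -∞]
  [53, 53, 95, -∞, ∞, -∞]
  [72, 53, 85, -∞, 85, ∞]
Answer: W* = [[∞, -∞, -∞, -∞, -∞, -∞], [96, ∞, -∞, -∞, -∞, -∞], [53, 53, ∞, -∞, 88, -∞], [53, 53, 94, ∞, 94, -∞], [53, 53, 95, -∞, ∞, -∞], [72, 53, 85, -∞, 85, ∞]]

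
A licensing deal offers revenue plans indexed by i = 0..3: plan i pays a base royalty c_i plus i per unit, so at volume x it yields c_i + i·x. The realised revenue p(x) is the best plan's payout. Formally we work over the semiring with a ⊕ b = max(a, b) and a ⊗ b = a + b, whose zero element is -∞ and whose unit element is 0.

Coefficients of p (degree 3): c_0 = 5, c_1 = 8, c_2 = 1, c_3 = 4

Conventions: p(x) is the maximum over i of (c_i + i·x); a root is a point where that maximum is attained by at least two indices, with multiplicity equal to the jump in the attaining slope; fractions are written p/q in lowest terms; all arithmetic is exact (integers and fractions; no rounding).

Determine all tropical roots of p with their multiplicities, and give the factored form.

hull edge (i=0, c=5) to (i=1, c=8): slope 3, span 1
hull edge (i=1, c=8) to (i=3, c=4): slope -2, span 2
Factored form: p(x) = 4 ⊗ (x ⊕ (-3)) ⊗ (x ⊕ 2) ⊗ (x ⊕ 2)
Answer: roots = -3 (mult 1), 2 (mult 2)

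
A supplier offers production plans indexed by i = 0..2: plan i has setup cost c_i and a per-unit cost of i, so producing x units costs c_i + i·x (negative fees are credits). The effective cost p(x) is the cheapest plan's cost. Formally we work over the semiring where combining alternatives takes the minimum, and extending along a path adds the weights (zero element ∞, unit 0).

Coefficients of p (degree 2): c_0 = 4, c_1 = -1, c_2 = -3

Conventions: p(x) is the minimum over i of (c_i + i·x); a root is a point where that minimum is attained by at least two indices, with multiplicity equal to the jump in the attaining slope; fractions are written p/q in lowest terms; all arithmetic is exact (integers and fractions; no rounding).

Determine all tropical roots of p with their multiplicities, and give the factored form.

hull edge (i=0, c=4) to (i=1, c=-1): slope -5, span 1
hull edge (i=1, c=-1) to (i=2, c=-3): slope -2, span 1
Factored form: p(x) = -3 ⊗ (x ⊕ 2) ⊗ (x ⊕ 5)
Answer: roots = 2 (mult 1), 5 (mult 1)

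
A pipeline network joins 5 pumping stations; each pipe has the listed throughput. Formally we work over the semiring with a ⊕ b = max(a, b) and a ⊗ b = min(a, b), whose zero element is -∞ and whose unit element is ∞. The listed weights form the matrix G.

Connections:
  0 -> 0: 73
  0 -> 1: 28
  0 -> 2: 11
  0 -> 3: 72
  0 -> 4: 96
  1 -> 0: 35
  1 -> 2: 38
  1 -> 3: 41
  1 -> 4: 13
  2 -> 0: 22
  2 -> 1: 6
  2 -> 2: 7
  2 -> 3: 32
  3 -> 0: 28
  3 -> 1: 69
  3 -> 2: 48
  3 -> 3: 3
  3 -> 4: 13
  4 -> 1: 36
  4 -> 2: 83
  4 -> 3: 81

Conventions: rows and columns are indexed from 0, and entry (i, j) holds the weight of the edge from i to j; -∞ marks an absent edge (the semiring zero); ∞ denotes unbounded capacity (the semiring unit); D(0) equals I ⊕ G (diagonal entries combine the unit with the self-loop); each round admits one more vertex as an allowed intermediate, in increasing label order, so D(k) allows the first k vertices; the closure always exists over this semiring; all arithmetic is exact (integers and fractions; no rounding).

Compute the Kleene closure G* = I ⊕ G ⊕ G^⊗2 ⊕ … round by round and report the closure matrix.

D(0):
  [∞, 28, 11, 72, 96]
  [35, ∞, 38, 41, 13]
  [22, 6, ∞, 32, -∞]
  [28, 69, 48, ∞, 13]
  [-∞, 36, 83, 81, ∞]
D(1):
  [∞, 28, 11, 72, 96]
  [35, ∞, 38, 41, 35]
  [22, 22, ∞, 32, 22]
  [28, 69, 48, ∞, 28]
  [-∞, 36, 83, 81, ∞]
D(2):
  [∞, 28, 28, 72, 96]
  [35, ∞, 38, 41, 35]
  [22, 22, ∞, 32, 22]
  [35, 69, 48, ∞, 35]
  [35, 36, 83, 81, ∞]
D(3):
  [∞, 28, 28, 72, 96]
  [35, ∞, 38, 41, 35]
  [22, 22, ∞, 32, 22]
  [35, 69, 48, ∞, 35]
  [35, 36, 83, 81, ∞]
D(4):
  [∞, 69, 48, 72, 96]
  [35, ∞, 41, 41, 35]
  [32, 32, ∞, 32, 32]
  [35, 69, 48, ∞, 35]
  [35, 69, 83, 81, ∞]
D(5):
  [∞, 69, 83, 81, 96]
  [35, ∞, 41, 41, 35]
  [32, 32, ∞, 32, 32]
  [35, 69, 48, ∞, 35]
  [35, 69, 83, 81, ∞]
Answer: G* = [[∞, 69, 83, 81, 96], [35, ∞, 41, 41, 35], [32, 32, ∞, 32, 32], [35, 69, 48, ∞, 35], [35, 69, 83, 81, ∞]]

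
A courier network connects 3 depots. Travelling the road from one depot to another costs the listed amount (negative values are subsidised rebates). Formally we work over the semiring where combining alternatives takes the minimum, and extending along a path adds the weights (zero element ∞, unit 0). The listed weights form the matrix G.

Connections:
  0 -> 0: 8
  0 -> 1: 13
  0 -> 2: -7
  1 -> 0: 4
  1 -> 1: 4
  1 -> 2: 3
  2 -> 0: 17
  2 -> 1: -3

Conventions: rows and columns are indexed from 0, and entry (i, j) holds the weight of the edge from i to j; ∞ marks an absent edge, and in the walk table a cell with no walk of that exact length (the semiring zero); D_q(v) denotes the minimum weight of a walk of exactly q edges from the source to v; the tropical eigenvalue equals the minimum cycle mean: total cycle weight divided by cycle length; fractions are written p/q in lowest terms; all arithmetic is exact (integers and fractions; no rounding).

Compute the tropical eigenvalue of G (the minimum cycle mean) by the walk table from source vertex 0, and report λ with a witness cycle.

q=0: [0, ∞, ∞]
q=1: [8, 13, -7]
q=2: [10, -10, 1]
q=3: [-6, -6, -7]
Optimal cycle mean attained by: cycle 0->2->1->0, total (-7) + (-3) + 4, length 3.
Answer: λ = -2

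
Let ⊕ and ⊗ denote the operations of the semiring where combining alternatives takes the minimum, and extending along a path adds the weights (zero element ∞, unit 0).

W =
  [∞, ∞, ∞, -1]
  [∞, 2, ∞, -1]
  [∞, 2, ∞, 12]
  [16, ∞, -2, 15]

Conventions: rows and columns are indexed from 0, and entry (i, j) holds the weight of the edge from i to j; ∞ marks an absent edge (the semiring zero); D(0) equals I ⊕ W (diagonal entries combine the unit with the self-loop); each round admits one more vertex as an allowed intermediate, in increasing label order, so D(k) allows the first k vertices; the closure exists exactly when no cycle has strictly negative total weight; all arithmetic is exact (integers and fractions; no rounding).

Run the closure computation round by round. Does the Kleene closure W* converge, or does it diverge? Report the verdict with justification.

D(0):
  [0, ∞, ∞, -1]
  [∞, 0, ∞, -1]
  [∞, 2, 0, 12]
  [16, ∞, -2, 0]
D(1):
  [0, ∞, ∞, -1]
  [∞, 0, ∞, -1]
  [∞, 2, 0, 12]
  [16, ∞, -2, 0]
D(2):
  [0, ∞, ∞, -1]
  [∞, 0, ∞, -1]
  [∞, 2, 0, 1]
  [16, ∞, -2, 0]
Detection: at round 3, diagonal entry (3, 3) turns strictly negative.
Key observation: the cycle 3->2->1->3 has total weight (-2) + 2 + (-1), which is strictly negative.
Answer: DIVERGES — negative cycle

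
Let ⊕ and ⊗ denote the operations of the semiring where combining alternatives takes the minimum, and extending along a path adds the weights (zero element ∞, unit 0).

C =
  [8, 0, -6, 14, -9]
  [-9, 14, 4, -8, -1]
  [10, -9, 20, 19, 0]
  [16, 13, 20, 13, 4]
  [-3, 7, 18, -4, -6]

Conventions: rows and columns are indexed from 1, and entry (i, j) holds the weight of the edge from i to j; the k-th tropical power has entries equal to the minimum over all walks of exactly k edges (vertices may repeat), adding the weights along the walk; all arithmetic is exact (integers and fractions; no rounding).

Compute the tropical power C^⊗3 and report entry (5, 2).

C^⊗2:
  [-12, -15, 2, -13, -15]
  [-4, -9, -15, -5, -18]
  [-18, 5, -5, -17, -10]
  [1, 11, 10, 0, -2]
  [-9, -3, -9, -10, -12]
C^⊗3:
  [-24, -12, -18, -23, -21]
  [-21, -24, -10, -22, -24]
  [-13, -18, -24, -14, -27]
  [-5, 1, -5, -6, -8]
  [-15, -18, -15, -16, -18]
Key observation: the optimum is the walk 5->1->3->2, with weight (-3) + (-6) + (-9) = -18.
Optimal value attained by: walk 5->1->3->2.
Answer: (C^⊗3)[5][2] = -18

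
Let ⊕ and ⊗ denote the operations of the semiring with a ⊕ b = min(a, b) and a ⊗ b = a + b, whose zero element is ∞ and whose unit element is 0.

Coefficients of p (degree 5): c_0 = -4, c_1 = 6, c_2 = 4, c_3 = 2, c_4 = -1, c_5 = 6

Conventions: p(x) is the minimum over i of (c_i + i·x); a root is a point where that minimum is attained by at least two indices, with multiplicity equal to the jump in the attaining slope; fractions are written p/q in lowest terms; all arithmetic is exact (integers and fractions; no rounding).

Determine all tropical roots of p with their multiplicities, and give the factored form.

hull edge (i=0, c=-4) to (i=4, c=-1): slope 3/4, span 4
hull edge (i=4, c=-1) to (i=5, c=6): slope 7, span 1
Factored form: p(x) = 6 ⊗ (x ⊕ (-7)) ⊗ (x ⊕ (-3/4)) ⊗ (x ⊕ (-3/4)) ⊗ (x ⊕ (-3/4)) ⊗ (x ⊕ (-3/4))
Answer: roots = -7 (mult 1), -3/4 (mult 4)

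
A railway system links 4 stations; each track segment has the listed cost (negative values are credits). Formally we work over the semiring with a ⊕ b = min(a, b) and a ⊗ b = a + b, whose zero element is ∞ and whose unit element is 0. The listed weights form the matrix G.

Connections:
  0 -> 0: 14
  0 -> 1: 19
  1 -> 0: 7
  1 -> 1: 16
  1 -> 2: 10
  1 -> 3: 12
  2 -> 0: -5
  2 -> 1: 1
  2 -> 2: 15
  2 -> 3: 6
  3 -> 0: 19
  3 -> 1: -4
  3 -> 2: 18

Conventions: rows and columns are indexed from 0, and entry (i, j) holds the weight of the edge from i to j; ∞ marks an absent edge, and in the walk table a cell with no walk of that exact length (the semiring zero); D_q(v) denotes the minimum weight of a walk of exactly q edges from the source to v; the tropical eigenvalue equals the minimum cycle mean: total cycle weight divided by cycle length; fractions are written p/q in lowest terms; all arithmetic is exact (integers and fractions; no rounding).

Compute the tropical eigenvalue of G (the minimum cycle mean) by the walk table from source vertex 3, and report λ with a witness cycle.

q=0: [∞, ∞, ∞, 0]
q=1: [19, -4, 18, ∞]
q=2: [3, 12, 6, 8]
q=3: [1, 4, 21, 12]
q=4: [11, 8, 14, 16]
Optimal cycle mean attained by: cycle 1->2->3->1, total 10 + 6 + (-4), length 3.
Answer: λ = 4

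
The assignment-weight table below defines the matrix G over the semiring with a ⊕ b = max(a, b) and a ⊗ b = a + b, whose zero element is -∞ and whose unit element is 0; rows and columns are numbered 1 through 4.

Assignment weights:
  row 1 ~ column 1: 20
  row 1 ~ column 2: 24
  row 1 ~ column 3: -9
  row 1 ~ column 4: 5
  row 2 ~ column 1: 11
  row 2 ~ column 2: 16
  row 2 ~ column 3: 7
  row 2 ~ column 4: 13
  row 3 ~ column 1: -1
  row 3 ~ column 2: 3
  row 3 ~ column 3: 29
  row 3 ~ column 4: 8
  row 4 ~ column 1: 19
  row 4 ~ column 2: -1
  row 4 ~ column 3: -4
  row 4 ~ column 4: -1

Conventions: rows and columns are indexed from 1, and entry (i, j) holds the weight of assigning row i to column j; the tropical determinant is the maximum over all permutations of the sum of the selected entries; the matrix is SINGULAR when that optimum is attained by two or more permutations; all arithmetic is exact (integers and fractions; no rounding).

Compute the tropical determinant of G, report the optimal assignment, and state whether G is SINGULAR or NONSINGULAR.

σ = (1, 2, 3, 4): 20 + 16 + 29 + (-1) = 64
σ = (1, 2, 4, 3): 20 + 16 + 8 + (-4) = 40
σ = (1, 3, 2, 4): 20 + 7 + 3 + (-1) = 29
σ = (1, 3, 4, 2): 20 + 7 + 8 + (-1) = 34
σ = (1, 4, 2, 3): 20 + 13 + 3 + (-4) = 32
σ = (1, 4, 3, 2): 20 + 13 + 29 + (-1) = 61
σ = (2, 1, 3, 4): 24 + 11 + 29 + (-1) = 63
σ = (2, 1, 4, 3): 24 + 11 + 8 + (-4) = 39
σ = (2, 3, 1, 4): 24 + 7 + (-1) + (-1) = 29
σ = (2, 3, 4, 1): 24 + 7 + 8 + 19 = 58
σ = (2, 4, 1, 3): 24 + 13 + (-1) + (-4) = 32
σ = (2, 4, 3, 1): 24 + 13 + 29 + 19 = 85
σ = (3, 1, 2, 4): (-9) + 11 + 3 + (-1) = 4
σ = (3, 1, 4, 2): (-9) + 11 + 8 + (-1) = 9
σ = (3, 2, 1, 4): (-9) + 16 + (-1) + (-1) = 5
σ = (3, 2, 4, 1): (-9) + 16 + 8 + 19 = 34
σ = (3, 4, 1, 2): (-9) + 13 + (-1) + (-1) = 2
σ = (3, 4, 2, 1): (-9) + 13 + 3 + 19 = 26
σ = (4, 1, 2, 3): 5 + 11 + 3 + (-4) = 15
σ = (4, 1, 3, 2): 5 + 11 + 29 + (-1) = 44
σ = (4, 2, 1, 3): 5 + 16 + (-1) + (-4) = 16
σ = (4, 2, 3, 1): 5 + 16 + 29 + 19 = 69
σ = (4, 3, 1, 2): 5 + 7 + (-1) + (-1) = 10
σ = (4, 3, 2, 1): 5 + 7 + 3 + 19 = 34
Optimal value attained by: σ = (2, 4, 3, 1).
Answer: det⊕(G) = 85; verdict: NONSINGULAR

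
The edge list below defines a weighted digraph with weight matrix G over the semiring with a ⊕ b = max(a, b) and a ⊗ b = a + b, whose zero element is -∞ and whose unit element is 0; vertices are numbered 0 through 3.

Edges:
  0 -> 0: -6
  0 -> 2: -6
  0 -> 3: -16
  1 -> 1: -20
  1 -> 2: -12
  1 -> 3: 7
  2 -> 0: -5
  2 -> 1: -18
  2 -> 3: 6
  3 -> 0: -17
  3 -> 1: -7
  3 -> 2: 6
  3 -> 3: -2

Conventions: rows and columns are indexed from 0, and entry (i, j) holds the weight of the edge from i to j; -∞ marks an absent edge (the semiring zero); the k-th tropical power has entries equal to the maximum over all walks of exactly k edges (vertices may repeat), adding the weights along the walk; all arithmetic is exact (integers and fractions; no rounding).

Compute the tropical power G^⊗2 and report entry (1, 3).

G^⊗2:
  [-11, -23, -10, 0]
  [-10, 0, 13, 5]
  [-11, -1, 12, 4]
  [1, -9, 4, 12]
Key observation: the optimum is the walk 1->3->3, with weight 7 + (-2) = 5.
Optimal value attained by: walk 1->3->3.
Answer: (G^⊗2)[1][3] = 5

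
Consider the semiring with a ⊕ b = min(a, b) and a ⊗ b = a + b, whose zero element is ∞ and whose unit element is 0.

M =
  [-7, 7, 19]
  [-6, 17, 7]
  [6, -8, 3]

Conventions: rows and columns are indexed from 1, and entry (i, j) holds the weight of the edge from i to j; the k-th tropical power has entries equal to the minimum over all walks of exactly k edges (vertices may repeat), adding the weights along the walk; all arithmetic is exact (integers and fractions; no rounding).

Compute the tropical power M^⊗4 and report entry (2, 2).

M^⊗2:
  [-14, 0, 12]
  [-13, -1, 10]
  [-14, -5, -1]
M^⊗3:
  [-21, -7, 5]
  [-20, -6, 6]
  [-21, -9, 2]
M^⊗4:
  [-28, -14, -2]
  [-27, -13, -1]
  [-28, -14, -2]
Key observation: the optimum is the walk 2->1->1->1->2, with weight (-6) + (-7) + (-7) + 7 = -13.
Optimal value attained by: walk 2->1->1->1->2.
Answer: (M^⊗4)[2][2] = -13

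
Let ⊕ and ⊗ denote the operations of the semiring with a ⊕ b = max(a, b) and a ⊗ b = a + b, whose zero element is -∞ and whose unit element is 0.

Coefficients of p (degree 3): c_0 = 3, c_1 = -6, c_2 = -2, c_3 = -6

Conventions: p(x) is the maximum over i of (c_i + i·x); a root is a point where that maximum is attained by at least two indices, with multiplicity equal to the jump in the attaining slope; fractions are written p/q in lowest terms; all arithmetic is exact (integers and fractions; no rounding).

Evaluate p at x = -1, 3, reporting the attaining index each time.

p(-1) = max(3+0·(-1)=3, -6+1·(-1)=-7, -2+2·(-1)=-4, -6+3·(-1)=-9) = 3 (attained by i=0)
p(3) = max(3+0·3=3, -6+1·3=-3, -2+2·3=4, -6+3·3=3) = 4 (attained by i=2)
Answer: p(-1) = 3; p(3) = 4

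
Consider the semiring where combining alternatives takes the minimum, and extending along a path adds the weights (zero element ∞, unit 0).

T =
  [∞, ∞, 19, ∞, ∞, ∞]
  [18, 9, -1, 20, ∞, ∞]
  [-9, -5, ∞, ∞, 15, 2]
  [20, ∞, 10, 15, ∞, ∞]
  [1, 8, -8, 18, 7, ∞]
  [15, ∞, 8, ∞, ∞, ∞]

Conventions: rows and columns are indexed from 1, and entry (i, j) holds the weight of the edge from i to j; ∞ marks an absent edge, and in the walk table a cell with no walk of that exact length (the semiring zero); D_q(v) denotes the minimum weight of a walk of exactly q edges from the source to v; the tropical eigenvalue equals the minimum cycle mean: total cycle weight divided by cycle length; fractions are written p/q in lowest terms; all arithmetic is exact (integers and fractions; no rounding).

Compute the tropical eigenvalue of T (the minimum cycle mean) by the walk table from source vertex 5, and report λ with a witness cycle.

q=0: [∞, ∞, ∞, ∞, 0, ∞]
q=1: [1, 8, -8, 18, 7, ∞]
q=2: [-17, -13, -1, 25, 7, -6]
q=3: [-10, -6, -14, 7, 14, 1]
q=4: [-23, -19, -7, 14, 1, -12]
q=5: [-16, -12, -20, 1, 8, -5]
q=6: [-29, -25, -13, 8, -5, -18]
Optimal cycle mean attained by: cycle 2->3->2, total (-1) + (-5), length 2.
Answer: λ = -3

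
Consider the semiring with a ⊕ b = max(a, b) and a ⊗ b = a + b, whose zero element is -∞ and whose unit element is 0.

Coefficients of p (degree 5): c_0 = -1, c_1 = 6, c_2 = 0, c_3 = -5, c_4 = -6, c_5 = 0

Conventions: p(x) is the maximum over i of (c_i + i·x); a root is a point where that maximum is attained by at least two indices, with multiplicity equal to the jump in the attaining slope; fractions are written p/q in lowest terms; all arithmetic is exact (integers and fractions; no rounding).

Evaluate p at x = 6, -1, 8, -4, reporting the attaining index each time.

p(6) = max(-1+0·6=-1, 6+1·6=12, 0+2·6=12, -5+3·6=13, -6+4·6=18, 0+5·6=30) = 30 (attained by i=5)
p(-1) = max(-1+0·(-1)=-1, 6+1·(-1)=5, 0+2·(-1)=-2, -5+3·(-1)=-8, -6+4·(-1)=-10, 0+5·(-1)=-5) = 5 (attained by i=1)
p(8) = max(-1+0·8=-1, 6+1·8=14, 0+2·8=16, -5+3·8=19, -6+4·8=26, 0+5·8=40) = 40 (attained by i=5)
p(-4) = max(-1+0·(-4)=-1, 6+1·(-4)=2, 0+2·(-4)=-8, -5+3·(-4)=-17, -6+4·(-4)=-22, 0+5·(-4)=-20) = 2 (attained by i=1)
Answer: p(6) = 30; p(-1) = 5; p(8) = 40; p(-4) = 2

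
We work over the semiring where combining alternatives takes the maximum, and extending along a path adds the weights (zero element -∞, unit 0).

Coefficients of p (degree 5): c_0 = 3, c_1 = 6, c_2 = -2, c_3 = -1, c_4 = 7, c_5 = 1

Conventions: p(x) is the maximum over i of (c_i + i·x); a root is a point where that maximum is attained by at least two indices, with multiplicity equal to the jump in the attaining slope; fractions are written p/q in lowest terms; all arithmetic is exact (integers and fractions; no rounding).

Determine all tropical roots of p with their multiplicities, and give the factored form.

hull edge (i=0, c=3) to (i=1, c=6): slope 3, span 1
hull edge (i=1, c=6) to (i=4, c=7): slope 1/3, span 3
hull edge (i=4, c=7) to (i=5, c=1): slope -6, span 1
Factored form: p(x) = 1 ⊗ (x ⊕ (-3)) ⊗ (x ⊕ (-1/3)) ⊗ (x ⊕ (-1/3)) ⊗ (x ⊕ (-1/3)) ⊗ (x ⊕ 6)
Answer: roots = -3 (mult 1), -1/3 (mult 3), 6 (mult 1)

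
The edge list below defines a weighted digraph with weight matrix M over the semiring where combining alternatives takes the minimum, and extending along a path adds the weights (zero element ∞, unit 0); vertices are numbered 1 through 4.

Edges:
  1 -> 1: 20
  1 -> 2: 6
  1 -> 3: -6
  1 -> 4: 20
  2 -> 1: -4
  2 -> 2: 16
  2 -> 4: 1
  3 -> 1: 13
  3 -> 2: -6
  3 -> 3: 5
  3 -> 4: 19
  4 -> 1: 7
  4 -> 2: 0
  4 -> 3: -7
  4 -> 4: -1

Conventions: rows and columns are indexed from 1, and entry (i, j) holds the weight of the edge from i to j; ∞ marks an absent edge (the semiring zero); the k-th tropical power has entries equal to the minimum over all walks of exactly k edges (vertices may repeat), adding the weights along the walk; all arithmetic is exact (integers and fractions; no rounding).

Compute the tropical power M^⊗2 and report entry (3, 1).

M^⊗2:
  [2, -12, -1, 7]
  [8, 1, -10, 0]
  [-10, -1, 7, -5]
  [-4, -13, -8, -2]
Key observation: the optimum is the walk 3->2->1, with weight (-6) + (-4) = -10.
Optimal value attained by: walk 3->2->1.
Answer: (M^⊗2)[3][1] = -10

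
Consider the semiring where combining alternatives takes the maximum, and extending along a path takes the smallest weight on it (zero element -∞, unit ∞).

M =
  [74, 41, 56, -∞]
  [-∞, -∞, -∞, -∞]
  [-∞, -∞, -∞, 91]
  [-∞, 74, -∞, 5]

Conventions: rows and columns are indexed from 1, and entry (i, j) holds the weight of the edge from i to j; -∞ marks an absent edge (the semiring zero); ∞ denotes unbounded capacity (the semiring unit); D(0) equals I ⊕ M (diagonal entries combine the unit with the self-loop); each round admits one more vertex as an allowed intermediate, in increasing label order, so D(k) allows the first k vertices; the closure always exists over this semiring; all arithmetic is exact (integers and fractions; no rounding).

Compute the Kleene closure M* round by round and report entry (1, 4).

D(0):
  [∞, 41, 56, -∞]
  [-∞, ∞, -∞, -∞]
  [-∞, -∞, ∞, 91]
  [-∞, 74, -∞, ∞]
D(1):
  [∞, 41, 56, -∞]
  [-∞, ∞, -∞, -∞]
  [-∞, -∞, ∞, 91]
  [-∞, 74, -∞, ∞]
D(2):
  [∞, 41, 56, -∞]
  [-∞, ∞, -∞, -∞]
  [-∞, -∞, ∞, 91]
  [-∞, 74, -∞, ∞]
D(3):
  [∞, 41, 56, 56]
  [-∞, ∞, -∞, -∞]
  [-∞, -∞, ∞, 91]
  [-∞, 74, -∞, ∞]
D(4):
  [∞, 56, 56, 56]
  [-∞, ∞, -∞, -∞]
  [-∞, 74, ∞, 91]
  [-∞, 74, -∞, ∞]
Answer: M*[1][4] = 56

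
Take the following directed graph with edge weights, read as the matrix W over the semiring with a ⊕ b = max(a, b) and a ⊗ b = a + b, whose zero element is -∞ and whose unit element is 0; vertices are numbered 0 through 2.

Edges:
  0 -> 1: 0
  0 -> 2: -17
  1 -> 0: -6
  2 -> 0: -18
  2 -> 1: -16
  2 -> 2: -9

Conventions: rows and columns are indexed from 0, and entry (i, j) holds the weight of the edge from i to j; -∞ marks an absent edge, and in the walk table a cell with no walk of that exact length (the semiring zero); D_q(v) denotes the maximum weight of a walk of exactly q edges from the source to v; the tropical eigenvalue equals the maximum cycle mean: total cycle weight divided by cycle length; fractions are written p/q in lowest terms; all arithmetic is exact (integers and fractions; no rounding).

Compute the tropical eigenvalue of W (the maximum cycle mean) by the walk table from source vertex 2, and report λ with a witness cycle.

q=0: [-∞, -∞, 0]
q=1: [-18, -16, -9]
q=2: [-22, -18, -18]
q=3: [-24, -22, -27]
Optimal cycle mean attained by: cycle 0->1->0, total 0 + (-6), length 2.
Answer: λ = -3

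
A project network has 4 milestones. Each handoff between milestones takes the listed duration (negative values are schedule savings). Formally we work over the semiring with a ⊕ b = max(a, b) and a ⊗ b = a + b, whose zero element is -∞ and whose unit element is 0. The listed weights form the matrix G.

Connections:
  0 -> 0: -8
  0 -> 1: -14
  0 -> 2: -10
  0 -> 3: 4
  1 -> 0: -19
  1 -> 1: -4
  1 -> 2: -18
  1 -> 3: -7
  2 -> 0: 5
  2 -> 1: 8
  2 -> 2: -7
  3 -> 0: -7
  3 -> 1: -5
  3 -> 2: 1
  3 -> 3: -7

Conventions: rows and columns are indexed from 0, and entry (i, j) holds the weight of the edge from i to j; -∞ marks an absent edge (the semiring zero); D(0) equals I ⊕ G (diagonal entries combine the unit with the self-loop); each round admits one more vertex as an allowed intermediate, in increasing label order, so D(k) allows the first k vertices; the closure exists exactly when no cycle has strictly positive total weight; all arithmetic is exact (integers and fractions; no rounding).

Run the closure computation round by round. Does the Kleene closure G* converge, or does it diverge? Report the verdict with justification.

D(0):
  [0, -14, -10, 4]
  [-19, 0, -18, -7]
  [5, 8, 0, -∞]
  [-7, -5, 1, 0]
D(1):
  [0, -14, -10, 4]
  [-19, 0, -18, -7]
  [5, 8, 0, 9]
  [-7, -5, 1, 0]
D(2):
  [0, -14, -10, 4]
  [-19, 0, -18, -7]
  [5, 8, 0, 9]
  [-7, -5, 1, 0]
Detection: at round 3, diagonal entry (3, 3) turns strictly positive.
Key observation: the cycle 3->2->0->3 has total weight 1 + 5 + 4, which is strictly positive.
Answer: DIVERGES — positive cycle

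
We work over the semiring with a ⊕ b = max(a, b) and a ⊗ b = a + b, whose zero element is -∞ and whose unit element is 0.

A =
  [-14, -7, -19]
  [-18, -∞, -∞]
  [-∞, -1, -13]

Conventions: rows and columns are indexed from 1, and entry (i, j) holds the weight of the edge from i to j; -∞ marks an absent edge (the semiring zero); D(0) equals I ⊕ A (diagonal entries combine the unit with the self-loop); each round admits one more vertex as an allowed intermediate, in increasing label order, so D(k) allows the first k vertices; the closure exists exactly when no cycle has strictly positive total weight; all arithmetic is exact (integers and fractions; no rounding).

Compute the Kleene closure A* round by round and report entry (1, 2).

D(0):
  [0, -7, -19]
  [-18, 0, -∞]
  [-∞, -1, 0]
D(1):
  [0, -7, -19]
  [-18, 0, -37]
  [-∞, -1, 0]
D(2):
  [0, -7, -19]
  [-18, 0, -37]
  [-19, -1, 0]
D(3):
  [0, -7, -19]
  [-18, 0, -37]
  [-19, -1, 0]
Answer: A*[1][2] = -7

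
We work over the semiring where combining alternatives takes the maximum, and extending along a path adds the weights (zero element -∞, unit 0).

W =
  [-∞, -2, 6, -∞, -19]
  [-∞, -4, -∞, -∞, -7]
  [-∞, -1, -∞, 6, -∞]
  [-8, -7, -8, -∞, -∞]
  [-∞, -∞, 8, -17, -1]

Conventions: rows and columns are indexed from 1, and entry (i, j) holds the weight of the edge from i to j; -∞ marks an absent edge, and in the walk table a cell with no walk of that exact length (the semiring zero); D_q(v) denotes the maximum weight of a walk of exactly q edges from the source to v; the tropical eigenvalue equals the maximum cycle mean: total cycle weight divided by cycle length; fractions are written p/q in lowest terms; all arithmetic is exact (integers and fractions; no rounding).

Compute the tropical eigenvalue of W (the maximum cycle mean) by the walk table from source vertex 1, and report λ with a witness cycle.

q=0: [0, -∞, -∞, -∞, -∞]
q=1: [-∞, -2, 6, -∞, -19]
q=2: [-∞, 5, -11, 12, -9]
q=3: [4, 5, 4, -5, -2]
q=4: [-13, 3, 10, 10, -2]
q=5: [2, 9, 6, 16, -3]
Optimal cycle mean attained by: cycle 1->3->4->1, total 6 + 6 + (-8), length 3.
Answer: λ = 4/3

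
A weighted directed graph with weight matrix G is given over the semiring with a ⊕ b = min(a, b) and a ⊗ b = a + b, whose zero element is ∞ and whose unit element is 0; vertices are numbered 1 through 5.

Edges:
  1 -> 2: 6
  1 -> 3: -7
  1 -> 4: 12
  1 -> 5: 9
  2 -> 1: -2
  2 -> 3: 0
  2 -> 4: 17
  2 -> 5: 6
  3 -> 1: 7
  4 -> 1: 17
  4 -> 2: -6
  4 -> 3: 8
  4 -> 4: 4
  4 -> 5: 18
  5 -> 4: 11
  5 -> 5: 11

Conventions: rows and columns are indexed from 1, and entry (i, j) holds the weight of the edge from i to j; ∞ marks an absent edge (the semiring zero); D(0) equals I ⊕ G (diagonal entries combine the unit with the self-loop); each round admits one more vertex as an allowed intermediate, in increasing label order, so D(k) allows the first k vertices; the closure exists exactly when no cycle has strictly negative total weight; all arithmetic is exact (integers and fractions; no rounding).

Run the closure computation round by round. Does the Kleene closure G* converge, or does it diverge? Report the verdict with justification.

D(0):
  [0, 6, -7, 12, 9]
  [-2, 0, 0, 17, 6]
  [7, ∞, 0, ∞, ∞]
  [17, -6, 8, 0, 18]
  [∞, ∞, ∞, 11, 0]
D(1):
  [0, 6, -7, 12, 9]
  [-2, 0, -9, 10, 6]
  [7, 13, 0, 19, 16]
  [17, -6, 8, 0, 18]
  [∞, ∞, ∞, 11, 0]
D(2):
  [0, 6, -7, 12, 9]
  [-2, 0, -9, 10, 6]
  [7, 13, 0, 19, 16]
  [-8, -6, -15, 0, 0]
  [∞, ∞, ∞, 11, 0]
D(3):
  [0, 6, -7, 12, 9]
  [-2, 0, -9, 10, 6]
  [7, 13, 0, 19, 16]
  [-8, -6, -15, 0, 0]
  [∞, ∞, ∞, 11, 0]
D(4):
  [0, 6, -7, 12, 9]
  [-2, 0, -9, 10, 6]
  [7, 13, 0, 19, 16]
  [-8, -6, -15, 0, 0]
  [3, 5, -4, 11, 0]
D(5):
  [0, 6, -7, 12, 9]
  [-2, 0, -9, 10, 6]
  [7, 13, 0, 19, 16]
  [-8, -6, -15, 0, 0]
  [3, 5, -4, 11, 0]
Key observation: every diagonal entry stays at the unit through all rounds, so no improving cycle exists.
Answer: CONVERGES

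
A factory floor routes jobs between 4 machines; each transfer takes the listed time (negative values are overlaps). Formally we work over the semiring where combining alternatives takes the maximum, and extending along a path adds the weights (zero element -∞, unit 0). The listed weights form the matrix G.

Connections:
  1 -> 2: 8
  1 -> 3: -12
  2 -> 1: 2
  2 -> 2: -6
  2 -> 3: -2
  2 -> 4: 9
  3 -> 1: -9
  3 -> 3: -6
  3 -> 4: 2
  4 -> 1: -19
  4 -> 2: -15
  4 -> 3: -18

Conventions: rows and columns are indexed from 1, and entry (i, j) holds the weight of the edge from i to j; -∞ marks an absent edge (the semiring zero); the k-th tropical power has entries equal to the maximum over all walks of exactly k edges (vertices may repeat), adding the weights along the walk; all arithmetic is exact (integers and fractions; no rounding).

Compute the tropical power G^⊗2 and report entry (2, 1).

G^⊗2:
  [10, 2, 6, 17]
  [-4, 10, -8, 3]
  [-15, -1, -12, -4]
  [-13, -11, -17, -6]
Key observation: the optimum is the walk 2->2->1, with weight (-6) + 2 = -4.
Optimal value attained by: walk 2->2->1.
Answer: (G^⊗2)[2][1] = -4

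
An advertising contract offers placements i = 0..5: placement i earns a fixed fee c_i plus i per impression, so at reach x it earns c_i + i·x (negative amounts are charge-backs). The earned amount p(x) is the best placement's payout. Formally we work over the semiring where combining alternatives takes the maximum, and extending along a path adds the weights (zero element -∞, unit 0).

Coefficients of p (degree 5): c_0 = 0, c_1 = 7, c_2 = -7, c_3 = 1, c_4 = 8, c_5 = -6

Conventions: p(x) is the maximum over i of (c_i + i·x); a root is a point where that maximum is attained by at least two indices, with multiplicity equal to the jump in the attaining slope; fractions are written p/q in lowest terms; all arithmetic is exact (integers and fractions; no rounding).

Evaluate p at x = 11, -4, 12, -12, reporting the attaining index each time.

p(11) = max(0+0·11=0, 7+1·11=18, -7+2·11=15, 1+3·11=34, 8+4·11=52, -6+5·11=49) = 52 (attained by i=4)
p(-4) = max(0+0·(-4)=0, 7+1·(-4)=3, -7+2·(-4)=-15, 1+3·(-4)=-11, 8+4·(-4)=-8, -6+5·(-4)=-26) = 3 (attained by i=1)
p(12) = max(0+0·12=0, 7+1·12=19, -7+2·12=17, 1+3·12=37, 8+4·12=56, -6+5·12=54) = 56 (attained by i=4)
p(-12) = max(0+0·(-12)=0, 7+1·(-12)=-5, -7+2·(-12)=-31, 1+3·(-12)=-35, 8+4·(-12)=-40, -6+5·(-12)=-66) = 0 (attained by i=0)
Answer: p(11) = 52; p(-4) = 3; p(12) = 56; p(-12) = 0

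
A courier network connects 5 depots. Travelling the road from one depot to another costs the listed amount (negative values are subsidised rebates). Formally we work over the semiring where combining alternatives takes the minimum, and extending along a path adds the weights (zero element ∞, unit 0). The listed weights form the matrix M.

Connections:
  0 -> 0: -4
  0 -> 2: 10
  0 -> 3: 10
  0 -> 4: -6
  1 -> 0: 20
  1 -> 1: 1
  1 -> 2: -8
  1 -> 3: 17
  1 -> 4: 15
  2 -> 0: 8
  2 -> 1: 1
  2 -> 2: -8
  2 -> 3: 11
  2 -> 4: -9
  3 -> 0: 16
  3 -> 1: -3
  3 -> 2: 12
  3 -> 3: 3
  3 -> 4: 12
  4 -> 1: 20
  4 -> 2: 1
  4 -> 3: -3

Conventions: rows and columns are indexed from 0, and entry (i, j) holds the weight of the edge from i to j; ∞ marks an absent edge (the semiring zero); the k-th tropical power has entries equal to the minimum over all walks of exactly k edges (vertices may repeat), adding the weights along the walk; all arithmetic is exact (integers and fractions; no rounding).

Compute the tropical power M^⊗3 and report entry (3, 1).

M^⊗2:
  [-8, 7, -5, -9, -10]
  [0, -7, -16, 3, -17]
  [0, -7, -16, -12, -17]
  [12, -2, -11, 6, 3]
  [9, -6, -7, 0, -8]
M^⊗3:
  [-12, -12, -13, -13, -14]
  [-8, -15, -24, -20, -25]
  [-8, -15, -24, -20, -25]
  [-3, -10, -19, 0, -20]
  [1, -6, -15, -11, -16]
Key observation: the optimum is the walk 3->1->2->1, with weight (-3) + (-8) + 1 = -10.
Optimal value attained by: walk 3->1->2->1.
Answer: (M^⊗3)[3][1] = -10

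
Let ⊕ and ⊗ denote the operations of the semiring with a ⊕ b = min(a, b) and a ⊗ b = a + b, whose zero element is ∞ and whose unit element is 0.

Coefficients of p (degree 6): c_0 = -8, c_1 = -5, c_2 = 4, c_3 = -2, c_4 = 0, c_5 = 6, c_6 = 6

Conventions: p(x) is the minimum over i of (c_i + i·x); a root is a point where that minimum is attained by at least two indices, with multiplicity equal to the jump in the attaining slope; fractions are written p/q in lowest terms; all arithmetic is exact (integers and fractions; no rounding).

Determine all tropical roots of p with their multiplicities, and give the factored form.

hull edge (i=0, c=-8) to (i=4, c=0): slope 2, span 4
hull edge (i=4, c=0) to (i=6, c=6): slope 3, span 2
Factored form: p(x) = 6 ⊗ (x ⊕ (-3)) ⊗ (x ⊕ (-3)) ⊗ (x ⊕ (-2)) ⊗ (x ⊕ (-2)) ⊗ (x ⊕ (-2)) ⊗ (x ⊕ (-2))
Answer: roots = -3 (mult 2), -2 (mult 4)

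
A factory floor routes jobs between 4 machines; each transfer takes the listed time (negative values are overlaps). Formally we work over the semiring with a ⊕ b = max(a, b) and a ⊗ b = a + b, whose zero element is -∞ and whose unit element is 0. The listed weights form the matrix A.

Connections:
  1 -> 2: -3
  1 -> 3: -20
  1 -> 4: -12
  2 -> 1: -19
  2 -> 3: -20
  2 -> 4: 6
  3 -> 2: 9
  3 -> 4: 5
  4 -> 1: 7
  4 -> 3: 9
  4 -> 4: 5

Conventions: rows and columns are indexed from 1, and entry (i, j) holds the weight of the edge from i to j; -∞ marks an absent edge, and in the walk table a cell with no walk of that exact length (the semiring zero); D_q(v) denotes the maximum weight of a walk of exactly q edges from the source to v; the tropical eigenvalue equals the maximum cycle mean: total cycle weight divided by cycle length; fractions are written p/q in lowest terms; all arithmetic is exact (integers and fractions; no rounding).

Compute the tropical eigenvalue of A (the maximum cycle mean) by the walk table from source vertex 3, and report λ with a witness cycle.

q=0: [-∞, -∞, 0, -∞]
q=1: [-∞, 9, -∞, 5]
q=2: [12, -∞, 14, 15]
q=3: [22, 23, 24, 20]
q=4: [27, 33, 29, 29]
Optimal cycle mean attained by: cycle 2->4->3->2, total 6 + 9 + 9, length 3.
Answer: λ = 8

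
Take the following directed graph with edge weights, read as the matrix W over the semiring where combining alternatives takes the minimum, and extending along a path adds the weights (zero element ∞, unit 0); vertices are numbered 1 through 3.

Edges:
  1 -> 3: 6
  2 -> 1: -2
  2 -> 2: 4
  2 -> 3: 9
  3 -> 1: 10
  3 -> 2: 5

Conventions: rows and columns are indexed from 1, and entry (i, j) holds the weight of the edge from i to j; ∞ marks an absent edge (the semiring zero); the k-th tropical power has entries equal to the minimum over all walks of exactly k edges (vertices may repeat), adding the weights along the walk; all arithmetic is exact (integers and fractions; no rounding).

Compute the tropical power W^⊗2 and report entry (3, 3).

W^⊗2:
  [16, 11, ∞]
  [2, 8, 4]
  [3, 9, 14]
Key observation: the optimum is the walk 3->2->3, with weight 5 + 9 = 14.
Optimal value attained by: walk 3->2->3.
Answer: (W^⊗2)[3][3] = 14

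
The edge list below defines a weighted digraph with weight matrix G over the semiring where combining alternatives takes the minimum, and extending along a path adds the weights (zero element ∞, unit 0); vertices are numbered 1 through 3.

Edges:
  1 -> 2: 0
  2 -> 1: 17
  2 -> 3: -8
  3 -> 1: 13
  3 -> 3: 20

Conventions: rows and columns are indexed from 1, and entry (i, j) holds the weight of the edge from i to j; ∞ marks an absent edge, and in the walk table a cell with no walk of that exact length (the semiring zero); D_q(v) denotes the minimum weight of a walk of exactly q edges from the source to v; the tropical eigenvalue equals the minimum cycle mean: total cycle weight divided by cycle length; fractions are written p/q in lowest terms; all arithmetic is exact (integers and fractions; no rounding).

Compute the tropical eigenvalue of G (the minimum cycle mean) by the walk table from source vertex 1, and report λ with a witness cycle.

q=0: [0, ∞, ∞]
q=1: [∞, 0, ∞]
q=2: [17, ∞, -8]
q=3: [5, 17, 12]
Optimal cycle mean attained by: cycle 1->2->3->1, total 0 + (-8) + 13, length 3.
Answer: λ = 5/3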